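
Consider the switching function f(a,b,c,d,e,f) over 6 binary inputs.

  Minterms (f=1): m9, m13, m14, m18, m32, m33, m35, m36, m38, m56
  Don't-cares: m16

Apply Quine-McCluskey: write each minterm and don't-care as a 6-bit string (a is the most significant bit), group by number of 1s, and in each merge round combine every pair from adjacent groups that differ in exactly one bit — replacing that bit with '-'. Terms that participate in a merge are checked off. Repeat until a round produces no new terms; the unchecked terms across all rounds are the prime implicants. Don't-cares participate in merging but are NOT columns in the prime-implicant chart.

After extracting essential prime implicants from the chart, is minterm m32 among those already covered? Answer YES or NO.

NO

[col 0] 001001*, 001101*, 001110, 010000*, 010010*, 100000*, 100001*, 100011*, 100100*, 100110*, 111000
[col 1] 001-01, 0100-0, 100-00, 1000-1, 10000-, 1001-0
Prime implicants: 001-01, 001110, 0100-0, 100-00, 1000-1, 10000-, 1001-0, 111000
PI chart (minterm → PIs covering it):
  9 | 001-01  (sole → essential)
  13 | 001-01  (sole → essential)
  14 | 001110  (sole → essential)
  18 | 0100-0  (sole → essential)
  32 | 100-00,10000-
  33 | 1000-1,10000-
  35 | 1000-1  (sole → essential)
  36 | 100-00,1001-0
  38 | 1001-0  (sole → essential)
  56 | 111000  (sole → essential)
Essential prime implicants: 001-01, 001110, 0100-0, 1000-1, 1001-0, 111000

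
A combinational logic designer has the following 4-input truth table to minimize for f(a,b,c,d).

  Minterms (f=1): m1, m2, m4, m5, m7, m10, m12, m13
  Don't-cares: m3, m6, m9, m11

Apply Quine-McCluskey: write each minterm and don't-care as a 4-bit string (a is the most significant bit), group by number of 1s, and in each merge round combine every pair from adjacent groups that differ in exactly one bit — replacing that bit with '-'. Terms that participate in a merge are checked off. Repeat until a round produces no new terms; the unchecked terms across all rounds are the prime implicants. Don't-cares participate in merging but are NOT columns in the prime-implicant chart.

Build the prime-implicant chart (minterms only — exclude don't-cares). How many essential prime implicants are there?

2

Round 0: 0001✓ 0010✓ 0011✓ 0100✓ 0101✓ 0110✓ 0111✓ 1001✓ 1010✓ 1011✓ 1100✓ 1101✓
Round 1: -001✓ -010✓ -011✓ -100✓ -101✓ 0-01✓ 0-10✓ 0-11✓ 00-1✓ 001-✓ 01-0✓ 01-1✓ 010-✓ 011-✓ 1-01✓ 10-1✓ 101-✓ 110-✓
Round 2: --01 -0-1 -01- -10- 0--1 0-1- 01--
PIs = {--01, -0-1, -01-, -10-, 0--1, 0-1-, 01--}
Coverage chart:
  m1: --01,-0-1,0--1
  m2: -01-,0-1-
  m4: -10-,01--
  m5: --01,-10-,0--1,01--
  m7: 0--1,0-1-,01--
  m10: -01- ←essential
  m12: -10- ←essential
  m13: --01,-10-
Essential: -01-, -10-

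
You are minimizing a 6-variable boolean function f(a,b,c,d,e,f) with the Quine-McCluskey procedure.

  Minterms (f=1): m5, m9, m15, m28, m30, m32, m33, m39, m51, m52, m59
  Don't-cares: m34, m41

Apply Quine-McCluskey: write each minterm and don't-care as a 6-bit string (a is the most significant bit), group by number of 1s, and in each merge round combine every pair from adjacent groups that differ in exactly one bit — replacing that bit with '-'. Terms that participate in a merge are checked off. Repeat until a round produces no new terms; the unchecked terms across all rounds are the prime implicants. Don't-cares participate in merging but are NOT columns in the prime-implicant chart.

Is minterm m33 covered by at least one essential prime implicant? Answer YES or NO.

NO

[col 0] 000101, 001001*, 001111, 011100*, 011110*, 100000*, 100001*, 100010*, 100111, 101001*, 110011*, 110100, 111011*
[col 1] -01001, 0111-0, 10-001, 1000-0, 10000-, 11-011
Prime implicants: -01001, 000101, 001111, 0111-0, 10-001, 1000-0, 10000-, 100111, 11-011, 110100
PI chart (minterm → PIs covering it):
  5 | 000101  (sole → essential)
  9 | -01001  (sole → essential)
  15 | 001111  (sole → essential)
  28 | 0111-0  (sole → essential)
  30 | 0111-0  (sole → essential)
  32 | 1000-0,10000-
  33 | 10-001,10000-
  39 | 100111  (sole → essential)
  51 | 11-011  (sole → essential)
  52 | 110100  (sole → essential)
  59 | 11-011  (sole → essential)
Essential prime implicants: -01001, 000101, 001111, 0111-0, 100111, 11-011, 110100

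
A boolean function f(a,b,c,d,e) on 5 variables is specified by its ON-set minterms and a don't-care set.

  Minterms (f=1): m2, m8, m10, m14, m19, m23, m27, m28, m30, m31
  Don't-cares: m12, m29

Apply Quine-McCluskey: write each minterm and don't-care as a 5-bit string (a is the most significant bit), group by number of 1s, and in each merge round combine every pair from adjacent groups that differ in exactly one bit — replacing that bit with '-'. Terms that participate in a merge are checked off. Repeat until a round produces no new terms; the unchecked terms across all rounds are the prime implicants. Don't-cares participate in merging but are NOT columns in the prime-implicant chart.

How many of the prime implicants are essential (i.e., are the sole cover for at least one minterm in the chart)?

3

[col 0] 00010*, 01000*, 01010*, 01100*, 01110*, 10011*, 10111*, 11011*, 11100*, 11101*, 11110*, 11111*
[col 1] -1100*, -1110*, 0-010, 01-00*, 01-10*, 010-0*, 011-0*, 1-011*, 1-111*, 10-11*, 11-11*, 111-0*, 111-1*, 1110-*, 1111-*
[col 2] -11-0, 01--0, 1--11, 111--
Prime implicants: -11-0, 0-010, 01--0, 1--11, 111--
PI chart (minterm → PIs covering it):
  2 | 0-010  (sole → essential)
  8 | 01--0  (sole → essential)
  10 | 0-010,01--0
  14 | -11-0,01--0
  19 | 1--11  (sole → essential)
  23 | 1--11  (sole → essential)
  27 | 1--11  (sole → essential)
  28 | -11-0,111--
  30 | -11-0,111--
  31 | 1--11,111--
Essential prime implicants: 0-010, 01--0, 1--11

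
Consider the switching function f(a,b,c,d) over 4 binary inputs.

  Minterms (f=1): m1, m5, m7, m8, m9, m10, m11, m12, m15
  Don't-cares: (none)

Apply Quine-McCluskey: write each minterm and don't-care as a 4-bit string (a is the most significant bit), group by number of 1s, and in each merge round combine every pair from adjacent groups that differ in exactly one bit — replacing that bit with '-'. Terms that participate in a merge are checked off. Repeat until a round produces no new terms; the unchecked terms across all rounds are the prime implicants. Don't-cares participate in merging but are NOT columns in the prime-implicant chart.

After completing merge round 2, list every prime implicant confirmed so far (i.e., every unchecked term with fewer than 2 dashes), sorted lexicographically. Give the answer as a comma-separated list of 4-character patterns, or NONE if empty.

-001, -111, 0-01, 01-1, 1-00, 1-11

Round 0: 0001✓ 0101✓ 0111✓ 1000✓ 1001✓ 1010✓ 1011✓ 1100✓ 1111✓
Round 1: -001 -111 0-01 01-1 1-00 1-11 10-0✓ 10-1✓ 100-✓ 101-✓
Round 2: 10--
PIs = {-001, -111, 0-01, 01-1, 1-00, 1-11, 10--}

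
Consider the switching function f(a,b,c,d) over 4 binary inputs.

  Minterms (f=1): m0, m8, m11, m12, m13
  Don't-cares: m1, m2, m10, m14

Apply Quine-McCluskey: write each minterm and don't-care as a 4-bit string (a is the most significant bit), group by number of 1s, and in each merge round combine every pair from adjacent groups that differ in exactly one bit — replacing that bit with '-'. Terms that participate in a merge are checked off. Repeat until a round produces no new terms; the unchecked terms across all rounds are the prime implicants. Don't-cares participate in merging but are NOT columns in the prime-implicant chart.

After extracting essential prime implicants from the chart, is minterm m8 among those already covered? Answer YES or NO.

NO

size-2^0 implicants → 0000(✓)  0001(✓)  0010(✓)  1000(✓)  1010(✓)  1011(✓)  1100(✓)  1101(✓)  1110(✓)
size-2^1 implicants → -000(✓)  -010(✓)  00-0(✓)  000-  1-00(✓)  1-10(✓)  10-0(✓)  101-  11-0(✓)  110-
size-2^2 implicants → -0-0  1--0
Unchecked terms (primes): -0-0, 000-, 1--0, 101-, 110-
Minterm coverage:
  m0 ⊆ -0-0,000-
  m8 ⊆ -0-0,1--0
  m11 ⊆ 101- [E]
  m12 ⊆ 1--0,110-
  m13 ⊆ 110- [E]
E = {101-, 110-}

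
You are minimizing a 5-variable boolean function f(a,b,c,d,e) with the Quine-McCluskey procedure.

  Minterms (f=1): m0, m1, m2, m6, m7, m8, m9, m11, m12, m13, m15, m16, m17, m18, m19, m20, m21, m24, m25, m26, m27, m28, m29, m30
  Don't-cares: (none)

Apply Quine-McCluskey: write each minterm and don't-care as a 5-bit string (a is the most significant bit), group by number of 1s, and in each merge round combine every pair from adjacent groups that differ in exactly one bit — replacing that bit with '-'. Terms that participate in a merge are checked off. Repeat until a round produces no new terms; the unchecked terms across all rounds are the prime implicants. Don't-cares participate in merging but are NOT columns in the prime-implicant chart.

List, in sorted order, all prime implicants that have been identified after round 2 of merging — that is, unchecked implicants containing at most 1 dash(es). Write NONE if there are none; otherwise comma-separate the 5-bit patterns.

[col 0] 00000*, 00001*, 00010*, 00110*, 00111*, 01000*, 01001*, 01011*, 01100*, 01101*, 01111*, 10000*, 10001*, 10010*, 10011*, 10100*, 10101*, 11000*, 11001*, 11010*, 11011*, 11100*, 11101*, 11110*
[col 1] -0000*, -0001*, -0010*, -1000*, -1001*, -1011*, -1100*, -1101*, 0-000*, 0-001*, 0-111, 00-10, 000-0*, 0000-*, 0011-, 01-00*, 01-01*, 01-11*, 010-1*, 0100-*, 011-1*, 0110-*, 1-000*, 1-001*, 1-010*, 1-011*, 1-100*, 1-101*, 10-00*, 10-01*, 100-0*, 100-1*, 1000-*, 1001-*, 1010-*, 11-00*, 11-01*, 11-10*, 110-0*, 110-1*, 1100-*, 1101-*, 111-0*, 1110-*
[col 2] --000*, --001*, -00-0, -000-*, -1-00*, -1-01*, -10-1, -100-*, -110-*, 0-00-*, 01--1, 01-0-*, 1--00*, 1--01*, 1-0-0*, 1-0-1*, 1-00-*, 1-01-*, 1-10-*, 10-0-*, 100--*, 11--0, 11-0-*, 110--*
[col 3] --00-, -1-0-, 1--0-, 1-0--
Prime implicants: --00-, -00-0, -1-0-, -10-1, 0-111, 00-10, 0011-, 01--1, 1--0-, 1-0--, 11--0

0-111, 00-10, 0011-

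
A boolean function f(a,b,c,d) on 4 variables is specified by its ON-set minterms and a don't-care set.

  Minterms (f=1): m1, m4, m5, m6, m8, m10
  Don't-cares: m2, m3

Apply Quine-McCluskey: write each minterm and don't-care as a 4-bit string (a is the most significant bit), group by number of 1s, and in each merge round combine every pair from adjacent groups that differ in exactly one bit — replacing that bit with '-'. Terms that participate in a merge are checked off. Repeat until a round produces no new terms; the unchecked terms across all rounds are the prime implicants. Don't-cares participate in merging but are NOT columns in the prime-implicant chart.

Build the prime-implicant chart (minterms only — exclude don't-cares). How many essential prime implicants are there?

1

size-2^0 implicants → 0001(✓)  0010(✓)  0011(✓)  0100(✓)  0101(✓)  0110(✓)  1000(✓)  1010(✓)
size-2^1 implicants → -010  0-01  0-10  00-1  001-  01-0  010-  10-0
Unchecked terms (primes): -010, 0-01, 0-10, 00-1, 001-, 01-0, 010-, 10-0
Minterm coverage:
  m1 ⊆ 0-01,00-1
  m4 ⊆ 01-0,010-
  m5 ⊆ 0-01,010-
  m6 ⊆ 0-10,01-0
  m8 ⊆ 10-0 [E]
  m10 ⊆ -010,10-0
E = {10-0}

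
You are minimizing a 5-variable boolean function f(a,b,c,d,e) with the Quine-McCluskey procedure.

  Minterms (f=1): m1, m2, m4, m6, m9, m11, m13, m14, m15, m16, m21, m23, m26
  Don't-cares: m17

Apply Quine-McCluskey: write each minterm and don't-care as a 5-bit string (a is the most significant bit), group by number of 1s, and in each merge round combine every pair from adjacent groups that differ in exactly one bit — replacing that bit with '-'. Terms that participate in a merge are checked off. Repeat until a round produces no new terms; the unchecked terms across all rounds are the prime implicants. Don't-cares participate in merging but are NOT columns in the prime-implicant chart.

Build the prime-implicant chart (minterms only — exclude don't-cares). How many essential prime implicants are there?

[col 0] 00001*, 00010*, 00100*, 00110*, 01001*, 01011*, 01101*, 01110*, 01111*, 10000*, 10001*, 10101*, 10111*, 11010
[col 1] -0001, 0-001, 0-110, 00-10, 001-0, 01-01*, 01-11*, 010-1*, 011-1*, 0111-, 10-01, 1000-, 101-1
[col 2] 01--1
Prime implicants: -0001, 0-001, 0-110, 00-10, 001-0, 01--1, 0111-, 10-01, 1000-, 101-1, 11010
PI chart (minterm → PIs covering it):
  1 | -0001,0-001
  2 | 00-10  (sole → essential)
  4 | 001-0  (sole → essential)
  6 | 0-110,00-10,001-0
  9 | 0-001,01--1
  11 | 01--1  (sole → essential)
  13 | 01--1  (sole → essential)
  14 | 0-110,0111-
  15 | 01--1,0111-
  16 | 1000-  (sole → essential)
  21 | 10-01,101-1
  23 | 101-1  (sole → essential)
  26 | 11010  (sole → essential)
Essential prime implicants: 00-10, 001-0, 01--1, 1000-, 101-1, 11010

6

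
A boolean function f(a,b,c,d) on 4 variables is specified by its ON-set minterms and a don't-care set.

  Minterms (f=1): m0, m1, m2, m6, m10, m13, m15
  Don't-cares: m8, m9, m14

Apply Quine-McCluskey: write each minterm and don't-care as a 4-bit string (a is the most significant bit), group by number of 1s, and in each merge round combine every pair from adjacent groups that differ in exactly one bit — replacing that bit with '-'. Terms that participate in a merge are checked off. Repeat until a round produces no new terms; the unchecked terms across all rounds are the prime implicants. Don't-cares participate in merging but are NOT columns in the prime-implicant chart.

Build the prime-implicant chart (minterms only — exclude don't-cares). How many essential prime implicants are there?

size-2^0 implicants → 0000(✓)  0001(✓)  0010(✓)  0110(✓)  1000(✓)  1001(✓)  1010(✓)  1101(✓)  1110(✓)  1111(✓)
size-2^1 implicants → -000(✓)  -001(✓)  -010(✓)  -110(✓)  0-10(✓)  00-0(✓)  000-(✓)  1-01  1-10(✓)  10-0(✓)  100-(✓)  11-1  111-
size-2^2 implicants → --10  -0-0  -00-
Unchecked terms (primes): --10, -0-0, -00-, 1-01, 11-1, 111-
Minterm coverage:
  m0 ⊆ -0-0,-00-
  m1 ⊆ -00- [E]
  m2 ⊆ --10,-0-0
  m6 ⊆ --10 [E]
  m10 ⊆ --10,-0-0
  m13 ⊆ 1-01,11-1
  m15 ⊆ 11-1,111-
E = {--10, -00-}

2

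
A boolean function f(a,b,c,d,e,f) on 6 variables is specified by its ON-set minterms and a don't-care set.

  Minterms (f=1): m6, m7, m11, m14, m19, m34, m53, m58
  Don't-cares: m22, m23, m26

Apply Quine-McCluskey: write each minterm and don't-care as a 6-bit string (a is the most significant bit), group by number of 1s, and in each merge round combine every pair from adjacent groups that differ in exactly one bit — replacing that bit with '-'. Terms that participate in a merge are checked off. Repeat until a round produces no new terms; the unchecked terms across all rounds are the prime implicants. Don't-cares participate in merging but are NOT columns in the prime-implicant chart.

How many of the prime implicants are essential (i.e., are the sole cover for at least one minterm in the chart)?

7

[col 0] 000110*, 000111*, 001011, 001110*, 010011*, 010110*, 010111*, 011010*, 100010, 110101, 111010*
[col 1] -11010, 0-0110*, 0-0111*, 00-110, 00011-*, 010-11, 01011-*
[col 2] 0-011-
Prime implicants: -11010, 0-011-, 00-110, 001011, 010-11, 100010, 110101
PI chart (minterm → PIs covering it):
  6 | 0-011-,00-110
  7 | 0-011-  (sole → essential)
  11 | 001011  (sole → essential)
  14 | 00-110  (sole → essential)
  19 | 010-11  (sole → essential)
  34 | 100010  (sole → essential)
  53 | 110101  (sole → essential)
  58 | -11010  (sole → essential)
Essential prime implicants: -11010, 0-011-, 00-110, 001011, 010-11, 100010, 110101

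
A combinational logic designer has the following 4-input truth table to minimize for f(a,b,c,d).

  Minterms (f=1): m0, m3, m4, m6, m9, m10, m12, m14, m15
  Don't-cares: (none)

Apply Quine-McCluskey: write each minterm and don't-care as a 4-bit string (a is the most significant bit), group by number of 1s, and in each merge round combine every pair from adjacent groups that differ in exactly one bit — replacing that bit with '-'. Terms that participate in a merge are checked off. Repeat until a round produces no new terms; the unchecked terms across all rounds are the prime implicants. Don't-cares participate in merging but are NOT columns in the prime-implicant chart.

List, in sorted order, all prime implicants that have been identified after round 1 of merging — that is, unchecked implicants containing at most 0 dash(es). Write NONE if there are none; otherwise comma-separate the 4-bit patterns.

0011, 1001

[col 0] 0000*, 0011, 0100*, 0110*, 1001, 1010*, 1100*, 1110*, 1111*
[col 1] -100*, -110*, 0-00, 01-0*, 1-10, 11-0*, 111-
[col 2] -1-0
Prime implicants: -1-0, 0-00, 0011, 1-10, 1001, 111-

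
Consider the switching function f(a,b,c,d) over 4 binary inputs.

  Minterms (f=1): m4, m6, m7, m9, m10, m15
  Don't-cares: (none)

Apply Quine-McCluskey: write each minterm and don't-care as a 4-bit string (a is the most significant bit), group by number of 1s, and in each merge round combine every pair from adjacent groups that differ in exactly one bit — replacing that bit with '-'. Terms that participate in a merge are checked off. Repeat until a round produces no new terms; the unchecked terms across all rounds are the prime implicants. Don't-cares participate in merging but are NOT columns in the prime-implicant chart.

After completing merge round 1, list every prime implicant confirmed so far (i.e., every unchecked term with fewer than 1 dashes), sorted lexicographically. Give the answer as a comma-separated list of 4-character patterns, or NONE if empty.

[col 0] 0100*, 0110*, 0111*, 1001, 1010, 1111*
[col 1] -111, 01-0, 011-
Prime implicants: -111, 01-0, 011-, 1001, 1010

1001, 1010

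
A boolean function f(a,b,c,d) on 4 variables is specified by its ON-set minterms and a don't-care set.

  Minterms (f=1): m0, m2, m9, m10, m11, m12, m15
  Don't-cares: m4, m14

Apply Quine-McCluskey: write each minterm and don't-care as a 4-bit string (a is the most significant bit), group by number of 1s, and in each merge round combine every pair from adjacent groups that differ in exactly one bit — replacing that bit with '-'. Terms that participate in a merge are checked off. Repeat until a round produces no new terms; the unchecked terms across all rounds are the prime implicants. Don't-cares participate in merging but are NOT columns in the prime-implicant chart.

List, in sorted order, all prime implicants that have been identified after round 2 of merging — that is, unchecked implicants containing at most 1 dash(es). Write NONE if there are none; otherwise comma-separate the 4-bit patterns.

-010, -100, 0-00, 00-0, 10-1, 11-0

Round 0: 0000✓ 0010✓ 0100✓ 1001✓ 1010✓ 1011✓ 1100✓ 1110✓ 1111✓
Round 1: -010 -100 0-00 00-0 1-10✓ 1-11✓ 10-1 101-✓ 11-0 111-✓
Round 2: 1-1-
PIs = {-010, -100, 0-00, 00-0, 1-1-, 10-1, 11-0}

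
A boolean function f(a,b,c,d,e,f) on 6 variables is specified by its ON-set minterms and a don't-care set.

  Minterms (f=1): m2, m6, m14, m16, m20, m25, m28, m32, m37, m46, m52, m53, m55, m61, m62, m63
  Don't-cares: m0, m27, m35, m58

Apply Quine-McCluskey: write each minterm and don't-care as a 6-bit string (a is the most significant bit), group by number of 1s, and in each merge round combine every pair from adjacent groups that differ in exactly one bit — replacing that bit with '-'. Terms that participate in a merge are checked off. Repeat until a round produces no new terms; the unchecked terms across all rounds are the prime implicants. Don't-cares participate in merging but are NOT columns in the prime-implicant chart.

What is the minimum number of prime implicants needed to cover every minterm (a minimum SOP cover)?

Round 0: 000000✓ 000010✓ 000110✓ 001110✓ 010000✓ 010100✓ 011001✓ 011011✓ 011100✓ 100000✓ 100011 100101✓ 101110✓ 110100✓ 110101✓ 110111✓ 111010✓ 111101✓ 111110✓ 111111✓
Round 1: -00000 -01110 -10100 0-0000 00-110 000-10 0000-0 01-100 010-00 0110-1 1-0101 1-1110 11-101✓ 11-111✓ 1101-1✓ 11010- 111-10 1111-1✓ 11111-
Round 2: 11-1-1
PIs = {-00000, -01110, -10100, 0-0000, 00-110, 000-10, 0000-0, 01-100, 010-00, 0110-1, 1-0101, 1-1110, 100011, 11-1-1, 11010-, 111-10, 11111-}
Coverage chart:
  m2: 000-10,0000-0
  m6: 00-110,000-10
  m14: -01110,00-110
  m16: 0-0000,010-00
  m20: -10100,01-100,010-00
  m25: 0110-1 ←essential
  m28: 01-100 ←essential
  m32: -00000 ←essential
  m37: 1-0101 ←essential
  m46: -01110,1-1110
  m52: -10100,11010-
  m53: 1-0101,11-1-1,11010-
  m55: 11-1-1 ←essential
  m61: 11-1-1 ←essential
  m62: 1-1110,111-10,11111-
  m63: 11-1-1,11111-
Essential: -00000, 01-100, 0110-1, 1-0101, 11-1-1
Petrick residual → -01110, -10100, 0-0000, 000-10, 1-1110
Min cover (10 terms): b'c'd'e'f' + b'cdef' + bc'de'f' + a'c'd'e'f' + a'b'c'ef' + a'bde'f' + a'bcd'f + ac'de'f + acdef' + abdf

10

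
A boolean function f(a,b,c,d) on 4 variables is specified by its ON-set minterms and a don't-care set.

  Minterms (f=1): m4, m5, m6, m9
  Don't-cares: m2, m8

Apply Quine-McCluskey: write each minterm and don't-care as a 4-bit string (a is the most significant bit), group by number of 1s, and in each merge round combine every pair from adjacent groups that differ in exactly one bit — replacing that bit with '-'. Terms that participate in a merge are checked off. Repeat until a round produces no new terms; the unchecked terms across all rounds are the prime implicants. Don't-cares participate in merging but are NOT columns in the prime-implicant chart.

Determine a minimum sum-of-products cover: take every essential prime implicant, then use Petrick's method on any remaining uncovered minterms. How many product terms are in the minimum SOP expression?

Round 0: 0010✓ 0100✓ 0101✓ 0110✓ 1000✓ 1001✓
Round 1: 0-10 01-0 010- 100-
PIs = {0-10, 01-0, 010-, 100-}
Coverage chart:
  m4: 01-0,010-
  m5: 010- ←essential
  m6: 0-10,01-0
  m9: 100- ←essential
Essential: 010-, 100-
Petrick residual → 0-10
Min cover (3 terms): a'cd' + a'bc' + ab'c'

3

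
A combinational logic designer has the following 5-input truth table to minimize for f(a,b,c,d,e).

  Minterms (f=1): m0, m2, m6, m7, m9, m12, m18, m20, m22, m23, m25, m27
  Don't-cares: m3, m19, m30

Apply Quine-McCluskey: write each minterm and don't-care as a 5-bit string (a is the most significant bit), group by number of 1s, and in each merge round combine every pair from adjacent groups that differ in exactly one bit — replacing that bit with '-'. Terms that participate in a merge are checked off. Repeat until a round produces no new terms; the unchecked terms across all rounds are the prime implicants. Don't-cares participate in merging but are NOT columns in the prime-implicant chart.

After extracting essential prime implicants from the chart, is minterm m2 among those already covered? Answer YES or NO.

Round 0: 00000✓ 00010✓ 00011✓ 00110✓ 00111✓ 01001✓ 01100 10010✓ 10011✓ 10100✓ 10110✓ 10111✓ 11001✓ 11011✓ 11110✓
Round 1: -0010✓ -0011✓ -0110✓ -0111✓ -1001 00-10✓ 00-11✓ 000-0 0001-✓ 0011-✓ 1-011 1-110 10-10✓ 10-11✓ 1001-✓ 101-0 1011-✓ 110-1
Round 2: -0-10✓ -0-11✓ -001-✓ -011-✓ 00-1-✓ 10-1-✓
Round 3: -0-1-
PIs = {-0-1-, -1001, 000-0, 01100, 1-011, 1-110, 101-0, 110-1}
Coverage chart:
  m0: 000-0 ←essential
  m2: -0-1-,000-0
  m6: -0-1- ←essential
  m7: -0-1- ←essential
  m9: -1001 ←essential
  m12: 01100 ←essential
  m18: -0-1- ←essential
  m20: 101-0 ←essential
  m22: -0-1-,1-110,101-0
  m23: -0-1- ←essential
  m25: -1001,110-1
  m27: 1-011,110-1
Essential: -0-1-, -1001, 000-0, 01100, 101-0

YES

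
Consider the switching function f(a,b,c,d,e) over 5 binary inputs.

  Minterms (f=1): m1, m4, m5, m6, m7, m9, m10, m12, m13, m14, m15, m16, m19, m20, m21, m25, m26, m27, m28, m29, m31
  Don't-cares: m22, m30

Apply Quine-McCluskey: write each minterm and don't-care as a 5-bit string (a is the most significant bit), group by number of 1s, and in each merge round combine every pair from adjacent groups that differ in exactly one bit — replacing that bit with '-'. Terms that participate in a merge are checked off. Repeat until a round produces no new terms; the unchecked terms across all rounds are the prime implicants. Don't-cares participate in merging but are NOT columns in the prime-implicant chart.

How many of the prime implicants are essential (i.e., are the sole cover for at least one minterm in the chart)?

[col 0] 00001*, 00100*, 00101*, 00110*, 00111*, 01001*, 01010*, 01100*, 01101*, 01110*, 01111*, 10000*, 10011*, 10100*, 10101*, 10110*, 11001*, 11010*, 11011*, 11100*, 11101*, 11110*, 11111*
[col 1] -0100*, -0101*, -0110*, -1001*, -1010*, -1100*, -1101*, -1110*, -1111*, 0-001*, 0-100*, 0-101*, 0-110*, 0-111*, 00-01*, 001-0*, 001-1*, 0010-*, 0011-*, 01-01*, 01-10*, 011-0*, 011-1*, 0110-*, 0111-*, 1-011, 1-100*, 1-101*, 1-110*, 10-00, 101-0*, 1010-*, 11-01*, 11-10*, 11-11*, 110-1*, 1101-*, 111-0*, 111-1*, 1110-*, 1111-*
[col 2] --100*, --101*, --110*, -01-0*, -010-*, -1-01, -1-10, -11-0*, -11-1*, -110-*, -111-*, 0--01, 0-1-0*, 0-1-1*, 0-10-*, 0-11-*, 001--*, 011--*, 1-1-0*, 1-10-*, 11--1, 11-1-, 111--*
[col 3] --1-0, --10-, -11--, 0-1--
Prime implicants: --1-0, --10-, -1-01, -1-10, -11--, 0--01, 0-1--, 1-011, 10-00, 11--1, 11-1-
PI chart (minterm → PIs covering it):
  1 | 0--01  (sole → essential)
  4 | --1-0,--10-,0-1--
  5 | --10-,0--01,0-1--
  6 | --1-0,0-1--
  7 | 0-1--  (sole → essential)
  9 | -1-01,0--01
  10 | -1-10  (sole → essential)
  12 | --1-0,--10-,-11--,0-1--
  13 | --10-,-1-01,-11--,0--01,0-1--
  14 | --1-0,-1-10,-11--,0-1--
  15 | -11--,0-1--
  16 | 10-00  (sole → essential)
  19 | 1-011  (sole → essential)
  20 | --1-0,--10-,10-00
  21 | --10-  (sole → essential)
  25 | -1-01,11--1
  26 | -1-10,11-1-
  27 | 1-011,11--1,11-1-
  28 | --1-0,--10-,-11--
  29 | --10-,-1-01,-11--,11--1
  31 | -11--,11--1,11-1-
Essential prime implicants: --10-, -1-10, 0--01, 0-1--, 1-011, 10-00

6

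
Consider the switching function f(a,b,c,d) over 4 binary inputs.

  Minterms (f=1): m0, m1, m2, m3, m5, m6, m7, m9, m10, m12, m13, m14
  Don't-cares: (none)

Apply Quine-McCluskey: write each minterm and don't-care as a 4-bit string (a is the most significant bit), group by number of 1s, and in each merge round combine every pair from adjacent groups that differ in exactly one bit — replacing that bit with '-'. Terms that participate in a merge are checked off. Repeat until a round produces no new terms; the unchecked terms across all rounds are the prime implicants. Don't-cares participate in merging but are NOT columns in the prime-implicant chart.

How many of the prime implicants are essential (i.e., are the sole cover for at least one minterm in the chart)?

3

Round 0: 0000✓ 0001✓ 0010✓ 0011✓ 0101✓ 0110✓ 0111✓ 1001✓ 1010✓ 1100✓ 1101✓ 1110✓
Round 1: -001✓ -010✓ -101✓ -110✓ 0-01✓ 0-10✓ 0-11✓ 00-0✓ 00-1✓ 000-✓ 001-✓ 01-1✓ 011-✓ 1-01✓ 1-10✓ 11-0 110-
Round 2: --01 --10 0--1 0-1- 00--
PIs = {--01, --10, 0--1, 0-1-, 00--, 11-0, 110-}
Coverage chart:
  m0: 00-- ←essential
  m1: --01,0--1,00--
  m2: --10,0-1-,00--
  m3: 0--1,0-1-,00--
  m5: --01,0--1
  m6: --10,0-1-
  m7: 0--1,0-1-
  m9: --01 ←essential
  m10: --10 ←essential
  m12: 11-0,110-
  m13: --01,110-
  m14: --10,11-0
Essential: --01, --10, 00--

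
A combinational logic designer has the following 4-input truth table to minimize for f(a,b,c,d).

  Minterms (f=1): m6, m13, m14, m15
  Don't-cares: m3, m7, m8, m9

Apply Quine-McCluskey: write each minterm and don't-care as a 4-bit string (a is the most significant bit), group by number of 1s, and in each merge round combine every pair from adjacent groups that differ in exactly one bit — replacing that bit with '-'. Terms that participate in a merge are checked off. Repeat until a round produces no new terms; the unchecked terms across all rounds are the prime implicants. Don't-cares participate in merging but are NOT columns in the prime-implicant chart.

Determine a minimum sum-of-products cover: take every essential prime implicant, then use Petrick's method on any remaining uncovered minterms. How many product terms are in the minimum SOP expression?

2

[col 0] 0011*, 0110*, 0111*, 1000*, 1001*, 1101*, 1110*, 1111*
[col 1] -110*, -111*, 0-11, 011-*, 1-01, 100-, 11-1, 111-*
[col 2] -11-
Prime implicants: -11-, 0-11, 1-01, 100-, 11-1
PI chart (minterm → PIs covering it):
  6 | -11-  (sole → essential)
  13 | 1-01,11-1
  14 | -11-  (sole → essential)
  15 | -11-,11-1
Essential prime implicants: -11-
Petrick residual → 1-01
Minimum SOP uses 2 PIs: bc + ac'd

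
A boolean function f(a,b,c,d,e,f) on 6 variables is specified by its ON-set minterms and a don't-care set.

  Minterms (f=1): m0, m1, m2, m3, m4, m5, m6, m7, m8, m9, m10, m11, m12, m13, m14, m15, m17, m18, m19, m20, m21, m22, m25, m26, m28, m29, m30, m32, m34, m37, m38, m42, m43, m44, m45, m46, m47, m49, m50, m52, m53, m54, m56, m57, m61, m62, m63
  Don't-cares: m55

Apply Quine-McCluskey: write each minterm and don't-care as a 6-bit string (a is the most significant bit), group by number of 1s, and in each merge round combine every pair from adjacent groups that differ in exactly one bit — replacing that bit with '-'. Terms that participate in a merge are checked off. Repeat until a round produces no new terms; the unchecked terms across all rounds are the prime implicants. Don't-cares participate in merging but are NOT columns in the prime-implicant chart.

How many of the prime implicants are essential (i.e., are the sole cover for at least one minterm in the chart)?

9

[col 0] 000000*, 000001*, 000010*, 000011*, 000100*, 000101*, 000110*, 000111*, 001000*, 001001*, 001010*, 001011*, 001100*, 001101*, 001110*, 001111*, 010001*, 010010*, 010011*, 010100*, 010101*, 010110*, 011001*, 011010*, 011100*, 011101*, 011110*, 100000*, 100010*, 100101*, 100110*, 101010*, 101011*, 101100*, 101101*, 101110*, 101111*, 110001*, 110010*, 110100*, 110101*, 110110*, 110111*, 111000*, 111001*, 111101*, 111110*, 111111*
[col 1] -00000*, -00010*, -00101*, -00110*, -01010*, -01011*, -01100*, -01101*, -01110*, -01111*, -10001*, -10010*, -10100*, -10101*, -10110*, -11001*, -11101*, -11110*, 0-0001*, 0-0010*, 0-0011*, 0-0100*, 0-0101*, 0-0110*, 0-1001*, 0-1010*, 0-1100*, 0-1101*, 0-1110*, 00-000*, 00-001*, 00-010*, 00-011*, 00-100*, 00-101*, 00-110*, 00-111*, 000-00*, 000-01*, 000-10*, 000-11*, 0000-0*, 0000-1*, 00000-*, 00001-*, 0001-0*, 0001-1*, 00010-*, 00011-*, 001-00*, 001-01*, 001-10*, 001-11*, 0010-0*, 0010-1*, 00100-*, 00101-*, 0011-0*, 0011-1*, 00110-*, 00111-*, 01-001*, 01-010*, 01-100*, 01-101*, 01-110*, 010-01*, 010-10*, 0100-1*, 01001-*, 0101-0*, 01010-*, 011-01*, 011-10*, 0111-0*, 01110-*, 1-0010*, 1-0101*, 1-0110*, 1-1101*, 1-1110*, 1-1111*, 10-010*, 10-101*, 10-110*, 100-10*, 1000-0*, 101-10*, 101-11*, 10101-*, 1011-0*, 1011-1*, 10110-*, 10111-*, 11-001*, 11-101*, 11-110*, 11-111*, 110-01*, 110-10*, 1101-0*, 1101-1*, 11010-*, 11011-*, 111-01*, 11100-, 1111-1*, 11111-*
[col 2] --0010*, --0101*, --0110*, --1101*, --1110*, -0-010*, -0-101*, -0-110*, -00-10*, -000-0, -01-10*, -01-11*, -0101-*, -011-0*, -011-1*, -0110-*, -0111-*, -1-001*, -1-101*, -1-110*, -10-01*, -10-10*, -101-0, -1010-, -11-01*, 0--001*, 0--010*, 0--100*, 0--101*, 0--110*, 0-0-01*, 0-0-10*, 0-00-1, 0-001-, 0-01-0*, 0-010-*, 0-1-01*, 0-1-10*, 0-11-0*, 0-110-*, 00--00*, 00--01*, 00--10*, 00--11*, 00-0-0*, 00-0-1*, 00-00-*, 00-01-*, 00-1-0*, 00-1-1*, 00-10-*, 00-11-*, 000--0*, 000--1*, 000-0-*, 000-1-*, 0000--*, 0001--*, 001--0*, 001--1*, 001-0-*, 001-1-*, 0010--*, 0011--*, 01--01*, 01--10*, 01-1-0*, 01-10-*, 1--101*, 1--110*, 1-0-10*, 1-11-1, 1-111-, 10--10*, 101-1-*, 1011--*, 11--01*, 11-1-1, 11-11-, 1101--
[col 3] ---101, ---110, --0-10, -0--10, -01-1-, -011--, -1--01, 0---01, 0---10, 0--1-0, 0--10-, 00---0*, 00---1*, 00--0-*, 00--1-*, 00-0--*, 00-1--*, 000---*, 001---*
[col 4] 00----
Prime implicants: ---101, ---110, --0-10, -0--10, -000-0, -01-1-, -011--, -1--01, -101-0, -1010-, 0---01, 0---10, 0--1-0, 0--10-, 0-00-1, 0-001-, 00----, 1-11-1, 1-111-, 11-1-1, 11-11-, 1101--, 11100-
PI chart (minterm → PIs covering it):
  0 | -000-0,00----
  1 | 0---01,0-00-1,00----
  2 | --0-10,-0--10,-000-0,0---10,0-001-,00----
  3 | 0-00-1,0-001-,00----
  4 | 0--1-0,0--10-,00----
  5 | ---101,0---01,0--10-,00----
  6 | ---110,--0-10,-0--10,0---10,0--1-0,00----
  7 | 00----  (sole → essential)
  8 | 00----  (sole → essential)
  9 | 0---01,00----
  10 | -0--10,-01-1-,0---10,00----
  11 | -01-1-,00----
  12 | -011--,0--1-0,0--10-,00----
  13 | ---101,-011--,0---01,0--10-,00----
  14 | ---110,-0--10,-01-1-,-011--,0---10,0--1-0,00----
  15 | -01-1-,-011--,00----
  17 | -1--01,0---01,0-00-1
  18 | --0-10,0---10,0-001-
  19 | 0-00-1,0-001-
  20 | -101-0,-1010-,0--1-0,0--10-
  21 | ---101,-1--01,-1010-,0---01,0--10-
  22 | ---110,--0-10,-101-0,0---10,0--1-0
  25 | -1--01,0---01
  26 | 0---10  (sole → essential)
  28 | 0--1-0,0--10-
  29 | ---101,-1--01,0---01,0--10-
  30 | ---110,0---10,0--1-0
  32 | -000-0  (sole → essential)
  34 | --0-10,-0--10,-000-0
  37 | ---101  (sole → essential)
  38 | ---110,--0-10,-0--10
  42 | -0--10,-01-1-
  43 | -01-1-  (sole → essential)
  44 | -011--  (sole → essential)
  45 | ---101,-011--,1-11-1
  46 | ---110,-0--10,-01-1-,-011--,1-111-
  47 | -01-1-,-011--,1-11-1,1-111-
  49 | -1--01  (sole → essential)
  50 | --0-10  (sole → essential)
  52 | -101-0,-1010-,1101--
  53 | ---101,-1--01,-1010-,11-1-1,1101--
  54 | ---110,--0-10,-101-0,11-11-,1101--
  56 | 11100-  (sole → essential)
  57 | -1--01,11100-
  61 | ---101,-1--01,1-11-1,11-1-1
  62 | ---110,1-111-,11-11-
  63 | 1-11-1,1-111-,11-1-1,11-11-
Essential prime implicants: ---101, --0-10, -000-0, -01-1-, -011--, -1--01, 0---10, 00----, 11100-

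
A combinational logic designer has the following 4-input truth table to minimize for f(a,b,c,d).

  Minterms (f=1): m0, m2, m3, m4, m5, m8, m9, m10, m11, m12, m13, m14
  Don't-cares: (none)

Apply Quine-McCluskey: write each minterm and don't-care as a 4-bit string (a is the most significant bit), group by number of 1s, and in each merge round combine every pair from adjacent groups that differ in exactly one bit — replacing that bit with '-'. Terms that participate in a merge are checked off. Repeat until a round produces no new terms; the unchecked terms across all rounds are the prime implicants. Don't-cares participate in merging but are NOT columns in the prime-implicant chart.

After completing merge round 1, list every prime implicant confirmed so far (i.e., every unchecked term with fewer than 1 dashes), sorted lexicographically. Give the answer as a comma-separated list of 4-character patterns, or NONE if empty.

size-2^0 implicants → 0000(✓)  0010(✓)  0011(✓)  0100(✓)  0101(✓)  1000(✓)  1001(✓)  1010(✓)  1011(✓)  1100(✓)  1101(✓)  1110(✓)
size-2^1 implicants → -000(✓)  -010(✓)  -011(✓)  -100(✓)  -101(✓)  0-00(✓)  00-0(✓)  001-(✓)  010-(✓)  1-00(✓)  1-01(✓)  1-10(✓)  10-0(✓)  10-1(✓)  100-(✓)  101-(✓)  11-0(✓)  110-(✓)
size-2^2 implicants → --00  -0-0  -01-  -10-  1--0  1-0-  10--
Unchecked terms (primes): --00, -0-0, -01-, -10-, 1--0, 1-0-, 10--

NONE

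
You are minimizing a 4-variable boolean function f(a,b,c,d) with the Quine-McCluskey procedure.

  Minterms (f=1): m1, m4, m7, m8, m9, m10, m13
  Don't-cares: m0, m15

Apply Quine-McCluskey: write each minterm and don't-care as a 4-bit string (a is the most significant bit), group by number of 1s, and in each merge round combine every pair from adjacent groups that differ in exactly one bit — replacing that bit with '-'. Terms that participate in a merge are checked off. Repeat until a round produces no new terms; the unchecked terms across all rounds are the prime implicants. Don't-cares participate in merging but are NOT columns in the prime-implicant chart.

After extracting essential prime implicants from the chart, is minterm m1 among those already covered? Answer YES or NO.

YES

size-2^0 implicants → 0000(✓)  0001(✓)  0100(✓)  0111(✓)  1000(✓)  1001(✓)  1010(✓)  1101(✓)  1111(✓)
size-2^1 implicants → -000(✓)  -001(✓)  -111  0-00  000-(✓)  1-01  10-0  100-(✓)  11-1
size-2^2 implicants → -00-
Unchecked terms (primes): -00-, -111, 0-00, 1-01, 10-0, 11-1
Minterm coverage:
  m1 ⊆ -00- [E]
  m4 ⊆ 0-00 [E]
  m7 ⊆ -111 [E]
  m8 ⊆ -00-,10-0
  m9 ⊆ -00-,1-01
  m10 ⊆ 10-0 [E]
  m13 ⊆ 1-01,11-1
E = {-00-, -111, 0-00, 10-0}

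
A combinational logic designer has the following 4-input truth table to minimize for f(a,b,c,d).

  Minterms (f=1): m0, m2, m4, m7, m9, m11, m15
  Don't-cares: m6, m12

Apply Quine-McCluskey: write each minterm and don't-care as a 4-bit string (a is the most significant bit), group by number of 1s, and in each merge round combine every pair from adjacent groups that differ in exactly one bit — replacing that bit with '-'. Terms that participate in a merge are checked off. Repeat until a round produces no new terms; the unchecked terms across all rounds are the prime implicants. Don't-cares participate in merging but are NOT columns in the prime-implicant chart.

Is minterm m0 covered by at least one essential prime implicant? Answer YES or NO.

YES

[col 0] 0000*, 0010*, 0100*, 0110*, 0111*, 1001*, 1011*, 1100*, 1111*
[col 1] -100, -111, 0-00*, 0-10*, 00-0*, 01-0*, 011-, 1-11, 10-1
[col 2] 0--0
Prime implicants: -100, -111, 0--0, 011-, 1-11, 10-1
PI chart (minterm → PIs covering it):
  0 | 0--0  (sole → essential)
  2 | 0--0  (sole → essential)
  4 | -100,0--0
  7 | -111,011-
  9 | 10-1  (sole → essential)
  11 | 1-11,10-1
  15 | -111,1-11
Essential prime implicants: 0--0, 10-1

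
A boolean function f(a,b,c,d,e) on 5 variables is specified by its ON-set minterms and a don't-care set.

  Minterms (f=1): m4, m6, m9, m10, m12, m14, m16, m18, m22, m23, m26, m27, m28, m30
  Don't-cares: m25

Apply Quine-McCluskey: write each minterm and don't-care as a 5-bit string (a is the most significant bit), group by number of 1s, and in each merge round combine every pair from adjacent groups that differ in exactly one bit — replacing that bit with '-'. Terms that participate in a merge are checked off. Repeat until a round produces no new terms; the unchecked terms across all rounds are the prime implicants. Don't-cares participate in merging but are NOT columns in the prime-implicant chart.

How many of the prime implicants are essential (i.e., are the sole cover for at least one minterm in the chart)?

Round 0: 00100✓ 00110✓ 01001✓ 01010✓ 01100✓ 01110✓ 10000✓ 10010✓ 10110✓ 10111✓ 11001✓ 11010✓ 11011✓ 11100✓ 11110✓
Round 1: -0110✓ -1001 -1010✓ -1100✓ -1110✓ 0-100✓ 0-110✓ 001-0✓ 01-10✓ 011-0✓ 1-010✓ 1-110✓ 10-10✓ 100-0 1011- 11-10✓ 110-1 1101- 111-0✓
Round 2: --110 -1-10 -11-0 0-1-0 1--10
PIs = {--110, -1-10, -1001, -11-0, 0-1-0, 1--10, 100-0, 1011-, 110-1, 1101-}
Coverage chart:
  m4: 0-1-0 ←essential
  m6: --110,0-1-0
  m9: -1001 ←essential
  m10: -1-10 ←essential
  m12: -11-0,0-1-0
  m14: --110,-1-10,-11-0,0-1-0
  m16: 100-0 ←essential
  m18: 1--10,100-0
  m22: --110,1--10,1011-
  m23: 1011- ←essential
  m26: -1-10,1--10,1101-
  m27: 110-1,1101-
  m28: -11-0 ←essential
  m30: --110,-1-10,-11-0,1--10
Essential: -1-10, -1001, -11-0, 0-1-0, 100-0, 1011-

6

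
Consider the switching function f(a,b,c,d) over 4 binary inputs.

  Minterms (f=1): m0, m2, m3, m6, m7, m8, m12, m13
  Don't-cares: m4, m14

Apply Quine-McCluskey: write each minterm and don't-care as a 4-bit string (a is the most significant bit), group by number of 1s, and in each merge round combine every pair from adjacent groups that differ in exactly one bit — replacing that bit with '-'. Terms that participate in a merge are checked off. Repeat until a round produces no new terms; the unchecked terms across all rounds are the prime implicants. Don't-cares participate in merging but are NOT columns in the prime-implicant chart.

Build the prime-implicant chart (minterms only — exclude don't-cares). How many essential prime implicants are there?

Round 0: 0000✓ 0010✓ 0011✓ 0100✓ 0110✓ 0111✓ 1000✓ 1100✓ 1101✓ 1110✓
Round 1: -000✓ -100✓ -110✓ 0-00✓ 0-10✓ 0-11✓ 00-0✓ 001-✓ 01-0✓ 011-✓ 1-00✓ 11-0✓ 110-
Round 2: --00 -1-0 0--0 0-1-
PIs = {--00, -1-0, 0--0, 0-1-, 110-}
Coverage chart:
  m0: --00,0--0
  m2: 0--0,0-1-
  m3: 0-1- ←essential
  m6: -1-0,0--0,0-1-
  m7: 0-1- ←essential
  m8: --00 ←essential
  m12: --00,-1-0,110-
  m13: 110- ←essential
Essential: --00, 0-1-, 110-

3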